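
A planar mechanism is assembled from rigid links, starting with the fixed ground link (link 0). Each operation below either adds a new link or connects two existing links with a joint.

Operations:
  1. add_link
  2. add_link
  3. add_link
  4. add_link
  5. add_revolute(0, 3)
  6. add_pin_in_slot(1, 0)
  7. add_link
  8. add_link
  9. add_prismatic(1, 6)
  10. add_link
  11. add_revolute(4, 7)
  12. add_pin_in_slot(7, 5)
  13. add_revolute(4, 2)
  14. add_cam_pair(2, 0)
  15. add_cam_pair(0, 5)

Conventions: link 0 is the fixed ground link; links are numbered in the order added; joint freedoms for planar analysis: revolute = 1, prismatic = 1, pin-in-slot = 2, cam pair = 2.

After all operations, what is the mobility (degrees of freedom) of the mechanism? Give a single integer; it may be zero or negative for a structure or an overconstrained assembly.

(L,J1,J2)=(1,0,0); link0 fixed
link1: (2,0,0)
link2: (3,0,0)
link3: (4,0,0)
link4: (5,0,0)
R 0-3 [J1]: (5,1,0)
PS 1-0 [J2]: (5,1,1)
link5: (6,1,1)
link6: (7,1,1)
P 1-6 [J1]: (7,2,1)
link7: (8,2,1)
R 4-7 [J1]: (8,3,1)
PS 7-5 [J2]: (8,3,2)
R 4-2 [J1]: (8,4,2)
C 2-0 [J2]: (8,4,3)
C 0-5 [J2]: (8,4,4)
Grübler: 3·7 − 2·4 − 4 = 9

M = 9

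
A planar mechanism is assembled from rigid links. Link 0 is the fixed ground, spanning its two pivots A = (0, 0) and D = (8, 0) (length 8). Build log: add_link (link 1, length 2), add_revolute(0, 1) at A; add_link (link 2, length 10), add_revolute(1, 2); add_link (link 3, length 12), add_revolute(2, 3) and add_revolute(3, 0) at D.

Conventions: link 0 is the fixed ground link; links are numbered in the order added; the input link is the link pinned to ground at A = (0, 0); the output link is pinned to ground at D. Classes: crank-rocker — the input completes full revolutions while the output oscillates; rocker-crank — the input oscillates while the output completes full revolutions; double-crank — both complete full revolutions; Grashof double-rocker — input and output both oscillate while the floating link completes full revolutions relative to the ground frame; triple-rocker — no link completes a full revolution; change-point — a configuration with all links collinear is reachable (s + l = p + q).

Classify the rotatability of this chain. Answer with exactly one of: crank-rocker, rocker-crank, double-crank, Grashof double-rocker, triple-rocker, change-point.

lengths: ground=8, input=2, coupler=10, output=12
sorted: s=2 (shortest), l=12 (longest), p+q=18
s + l = 14 vs p + q = 18
s + l < p + q (Grashof) with shortest = input link → crank-rocker

crank-rocker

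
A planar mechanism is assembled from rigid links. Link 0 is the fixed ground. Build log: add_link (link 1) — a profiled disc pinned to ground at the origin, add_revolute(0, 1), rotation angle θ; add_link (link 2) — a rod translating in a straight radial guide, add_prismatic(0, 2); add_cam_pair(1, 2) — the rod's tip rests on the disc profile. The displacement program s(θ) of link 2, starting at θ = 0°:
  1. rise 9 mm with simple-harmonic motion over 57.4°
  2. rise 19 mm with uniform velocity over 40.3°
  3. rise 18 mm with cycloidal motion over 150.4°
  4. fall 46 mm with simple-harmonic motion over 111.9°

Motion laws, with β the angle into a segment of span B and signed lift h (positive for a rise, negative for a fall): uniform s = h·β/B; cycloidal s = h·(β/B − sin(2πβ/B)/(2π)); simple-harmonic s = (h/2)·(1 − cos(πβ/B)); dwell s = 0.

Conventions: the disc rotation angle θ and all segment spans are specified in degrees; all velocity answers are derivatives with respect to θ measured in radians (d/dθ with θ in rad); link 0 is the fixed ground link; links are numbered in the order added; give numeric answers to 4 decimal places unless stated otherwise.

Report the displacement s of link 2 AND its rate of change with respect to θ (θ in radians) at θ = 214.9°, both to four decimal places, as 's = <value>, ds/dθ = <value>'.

seg 1 [0°–57.4°] simple-harmonic, h=9: full span → s += 9 → s = 9.0000
seg 2 [57.4°–97.7°] uniform, h=19: full span → s += 19 → s = 28.0000
seg 3 [97.7°–248.1°] cycloidal, h=18: θ=214.9° here. β=117.2, B=150.4. 18·(0.7793 − sin(2π·0.7793)/(2π)) = 16.8431 → s = 44.8431
velocity in seg [97.7°–248.1°] (cycloidal), θ in radians: β = 117.2° = 2.0455 rad, B = 150.4° = 2.6250 rad; ds/dθ = (h/B)(1 − cos(2πβ/B)) = (18/2.6250)(1 − cos(2π·0.7793)) = 5.603825 mm/rad

s = 44.8431, ds/dθ = 5.6038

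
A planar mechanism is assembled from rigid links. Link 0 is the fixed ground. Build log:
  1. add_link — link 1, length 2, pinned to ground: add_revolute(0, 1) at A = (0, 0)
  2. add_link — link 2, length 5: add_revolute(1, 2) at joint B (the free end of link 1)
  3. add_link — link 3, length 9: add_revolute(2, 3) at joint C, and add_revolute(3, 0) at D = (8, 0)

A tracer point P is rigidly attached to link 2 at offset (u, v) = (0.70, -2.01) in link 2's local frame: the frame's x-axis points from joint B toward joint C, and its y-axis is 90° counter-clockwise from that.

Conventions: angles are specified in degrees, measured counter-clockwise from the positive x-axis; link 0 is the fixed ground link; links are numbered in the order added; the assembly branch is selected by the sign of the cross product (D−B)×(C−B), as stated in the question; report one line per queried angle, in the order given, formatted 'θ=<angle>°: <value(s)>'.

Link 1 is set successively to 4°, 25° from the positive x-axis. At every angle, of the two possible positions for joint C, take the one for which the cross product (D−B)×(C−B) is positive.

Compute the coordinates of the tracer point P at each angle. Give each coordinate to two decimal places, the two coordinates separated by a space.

A=(0,0), D=(8.00,0)
θ=4°: B = A + 2.00·(cos4°, sin4°) = (1.9951, 0.1395)
θ=4°: |BD| = 6.0065
θ=4°: circle(B,5.00) ∩ circle(D,9.00): a=-1.6584, h=4.7170
θ=4°:   candidates: C₊=(0.4468,4.8937) cross=28.332; C₋=(0.2276,-4.5377) cross=-28.332
θ=4°:   branch + wants cross > 0 → take C=(0.4468,4.8937) (cross=28.332)
θ=4°: ex = (C−B)/|BC| = (-0.3097,0.9508); ey = (-0.9508,-0.3097)
θ=4°: P = B + 0.70·ex + -2.01·ey = (3.6896,1.4275)
θ=25°: B = A + 2.00·(cos25°, sin25°) = (1.8126, 0.8452)
θ=25°: |BD| = 6.2448
θ=25°: circle(B,5.00) ∩ circle(D,9.00): a=-1.3613, h=4.8111
θ=25°:   candidates: C₊=(1.1151,5.7963) cross=30.045; C₋=(-0.1873,-3.7374) cross=-30.045
θ=25°:   branch + wants cross > 0 → take C=(1.1151,5.7963) (cross=30.045)
θ=25°: ex = (C−B)/|BC| = (-0.1395,0.9902); ey = (-0.9902,-0.1395)
θ=25°: P = B + 0.70·ex + -2.01·ey = (3.7053,1.8188)

θ=4°: 3.69 1.43
θ=25°: 3.71 1.82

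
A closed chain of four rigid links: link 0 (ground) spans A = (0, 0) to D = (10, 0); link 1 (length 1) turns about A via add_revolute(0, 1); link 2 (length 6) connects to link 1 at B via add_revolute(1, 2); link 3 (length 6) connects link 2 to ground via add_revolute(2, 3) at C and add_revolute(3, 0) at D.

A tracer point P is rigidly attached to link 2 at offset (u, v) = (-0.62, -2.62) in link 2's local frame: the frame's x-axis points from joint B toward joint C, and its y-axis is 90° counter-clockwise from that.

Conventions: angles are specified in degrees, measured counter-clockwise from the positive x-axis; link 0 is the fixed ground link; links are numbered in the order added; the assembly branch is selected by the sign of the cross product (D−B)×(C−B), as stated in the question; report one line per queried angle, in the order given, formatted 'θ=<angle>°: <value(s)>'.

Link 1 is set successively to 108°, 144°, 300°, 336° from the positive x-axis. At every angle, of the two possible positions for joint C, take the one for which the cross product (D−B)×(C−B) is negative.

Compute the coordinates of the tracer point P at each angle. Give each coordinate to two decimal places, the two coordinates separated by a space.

A=(0,0), D=(10.00,0)
θ=108°: B = A + 1.00·(cos108°, sin108°) = (-0.3090, 0.9511)
θ=108°: |BD| = 10.3528
θ=108°: circle(B,6.00) ∩ circle(D,6.00): a=5.1764, h=3.0340
θ=108°:   candidates: C₊=(5.1242,3.4967) cross=31.410; C₋=(4.5668,-2.5456) cross=-31.410
θ=108°:   branch - wants cross < 0 → take C=(4.5668,-2.5456) (cross=-31.410)
θ=108°: ex = (C−B)/|BC| = (0.8126,-0.5828); ey = (0.5828,0.8126)
θ=108°: P = B + -0.62·ex + -2.62·ey = (-2.3397,-0.8167)
θ=144°: B = A + 1.00·(cos144°, sin144°) = (-0.8090, 0.5878)
θ=144°: |BD| = 10.8250
θ=144°: circle(B,6.00) ∩ circle(D,6.00): a=5.4125, h=2.5894
θ=144°:   candidates: C₊=(4.7361,2.8795) cross=28.030; C₋=(4.4549,-2.2917) cross=-28.030
θ=144°:   branch - wants cross < 0 → take C=(4.4549,-2.2917) (cross=-28.030)
θ=144°: ex = (C−B)/|BC| = (0.8773,-0.4799); ey = (0.4799,0.8773)
θ=144°: P = B + -0.62·ex + -2.62·ey = (-2.6103,-1.4132)
θ=300°: B = A + 1.00·(cos300°, sin300°) = (0.5000, -0.8660)
θ=300°: |BD| = 9.5394
θ=300°: circle(B,6.00) ∩ circle(D,6.00): a=4.7697, h=3.6401
θ=300°:   candidates: C₊=(4.9195,3.1920) cross=34.724; C₋=(5.5805,-4.0580) cross=-34.724
θ=300°:   branch - wants cross < 0 → take C=(5.5805,-4.0580) (cross=-34.724)
θ=300°: ex = (C−B)/|BC| = (0.8467,-0.5320); ey = (0.5320,0.8467)
θ=300°: P = B + -0.62·ex + -2.62·ey = (-1.4188,-2.7547)
θ=336°: B = A + 1.00·(cos336°, sin336°) = (0.9135, -0.4067)
θ=336°: |BD| = 9.0956
θ=336°: circle(B,6.00) ∩ circle(D,6.00): a=4.5478, h=3.9138
θ=336°:   candidates: C₊=(5.2818,3.7065) cross=35.598; C₋=(5.6318,-4.1132) cross=-35.598
θ=336°:   branch - wants cross < 0 → take C=(5.6318,-4.1132) (cross=-35.598)
θ=336°: ex = (C−B)/|BC| = (0.7864,-0.6178); ey = (0.6178,0.7864)
θ=336°: P = B + -0.62·ex + -2.62·ey = (-1.1925,-2.0840)

θ=108°: -2.34 -0.82
θ=144°: -2.61 -1.41
θ=300°: -1.42 -2.75
θ=336°: -1.19 -2.08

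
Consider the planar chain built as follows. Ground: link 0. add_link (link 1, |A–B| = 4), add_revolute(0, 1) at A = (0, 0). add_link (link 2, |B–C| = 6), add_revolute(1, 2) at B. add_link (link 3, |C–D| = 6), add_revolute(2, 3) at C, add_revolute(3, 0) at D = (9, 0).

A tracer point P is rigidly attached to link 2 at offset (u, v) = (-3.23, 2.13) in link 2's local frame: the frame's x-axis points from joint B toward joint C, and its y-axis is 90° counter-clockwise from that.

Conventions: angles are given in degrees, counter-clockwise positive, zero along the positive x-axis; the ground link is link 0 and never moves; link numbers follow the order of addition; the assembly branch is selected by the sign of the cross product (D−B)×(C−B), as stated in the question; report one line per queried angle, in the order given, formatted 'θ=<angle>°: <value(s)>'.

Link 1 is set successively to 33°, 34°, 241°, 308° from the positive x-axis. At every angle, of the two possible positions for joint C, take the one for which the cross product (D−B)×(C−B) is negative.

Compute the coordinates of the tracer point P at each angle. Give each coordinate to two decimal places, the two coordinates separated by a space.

A=(0,0), D=(9.00,0)
θ=33°: B = A + 4.00·(cos33°, sin33°) = (3.3547, 2.1786)
θ=33°: |BD| = 6.0511
θ=33°: circle(B,6.00) ∩ circle(D,6.00): a=3.0255, h=5.1813
θ=33°:   candidates: C₊=(8.0428,5.9231) cross=31.353; C₋=(4.3119,-3.7446) cross=-31.353
θ=33°:   branch - wants cross < 0 → take C=(4.3119,-3.7446) (cross=-31.353)
θ=33°: ex = (C−B)/|BC| = (0.1595,-0.9872); ey = (0.9872,0.1595)
θ=33°: P = B + -3.23·ex + 2.13·ey = (4.9421,5.7070)
θ=34°: B = A + 4.00·(cos34°, sin34°) = (3.3162, 2.2368)
θ=34°: |BD| = 6.1081
θ=34°: circle(B,6.00) ∩ circle(D,6.00): a=3.0541, h=5.1646
θ=34°:   candidates: C₊=(8.0493,5.9242) cross=31.546; C₋=(4.2668,-3.6874) cross=-31.546
θ=34°:   branch - wants cross < 0 → take C=(4.2668,-3.6874) (cross=-31.546)
θ=34°: ex = (C−B)/|BC| = (0.1584,-0.9874); ey = (0.9874,0.1584)
θ=34°: P = B + -3.23·ex + 2.13·ey = (4.9075,5.7635)
θ=241°: B = A + 4.00·(cos241°, sin241°) = (-1.9392, -3.4985)
θ=241°: |BD| = 11.4850
θ=241°: circle(B,6.00) ∩ circle(D,6.00): a=5.7425, h=1.7388
θ=241°:   candidates: C₊=(3.0007,-0.0931) cross=19.970; C₋=(4.0600,-3.4054) cross=-19.970
θ=241°:   branch - wants cross < 0 → take C=(4.0600,-3.4054) (cross=-19.970)
θ=241°: ex = (C−B)/|BC| = (0.9999,0.0155); ey = (-0.0155,0.9999)
θ=241°: P = B + -3.23·ex + 2.13·ey = (-5.2019,-1.4188)
θ=308°: B = A + 4.00·(cos308°, sin308°) = (2.4626, -3.1520)
θ=308°: |BD| = 7.2576
θ=308°: circle(B,6.00) ∩ circle(D,6.00): a=3.6288, h=4.7783
θ=308°:   candidates: C₊=(3.6561,2.7281) cross=34.679; C₋=(7.8066,-5.8801) cross=-34.679
θ=308°:   branch - wants cross < 0 → take C=(7.8066,-5.8801) (cross=-34.679)
θ=308°: ex = (C−B)/|BC| = (0.8907,-0.4547); ey = (0.4547,0.8907)
θ=308°: P = B + -3.23·ex + 2.13·ey = (0.5543,0.2137)

θ=33°: 4.94 5.71
θ=34°: 4.91 5.76
θ=241°: -5.20 -1.42
θ=308°: 0.55 0.21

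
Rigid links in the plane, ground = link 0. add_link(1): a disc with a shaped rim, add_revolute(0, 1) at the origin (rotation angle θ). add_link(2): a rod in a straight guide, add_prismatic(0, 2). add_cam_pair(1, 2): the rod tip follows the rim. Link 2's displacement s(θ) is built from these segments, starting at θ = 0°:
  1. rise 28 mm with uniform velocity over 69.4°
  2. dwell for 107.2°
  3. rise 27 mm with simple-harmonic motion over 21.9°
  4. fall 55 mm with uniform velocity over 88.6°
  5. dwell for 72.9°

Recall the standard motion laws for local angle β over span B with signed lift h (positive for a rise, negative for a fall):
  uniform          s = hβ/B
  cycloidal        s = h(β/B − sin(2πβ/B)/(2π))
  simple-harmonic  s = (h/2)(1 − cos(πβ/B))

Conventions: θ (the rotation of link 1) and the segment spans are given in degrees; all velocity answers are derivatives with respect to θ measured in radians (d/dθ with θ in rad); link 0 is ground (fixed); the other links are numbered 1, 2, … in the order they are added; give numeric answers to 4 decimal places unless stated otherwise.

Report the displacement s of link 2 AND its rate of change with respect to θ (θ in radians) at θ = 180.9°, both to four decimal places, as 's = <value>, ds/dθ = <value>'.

segment 1 (0° to 69.4°, uniform, h = 28) is passed completely: s = 0.0000 + (28) = 28.0000
segment 2 (69.4° to 176.6°, dwell): s unchanged at 28.0000
θ = 180.9° falls in segment 3 (176.6° to 198.5°, simple-harmonic, h = 27): β = 180.9 − 176.6 = 4.3°, B = 21.9°; Δs = 27/2·(1 − cos(π·0.1963)) = 2.4879; s = 28.0000 + 2.4879 = 30.4879
velocity in seg [176.6°–198.5°] (simple-harmonic), θ in radians: β = 4.3° = 0.0750 rad, B = 21.9° = 0.3822 rad; ds/dθ = (πh/(2B)) sin(πβ/B) = (π·27/(2·0.3822)) sin(π·0.1963) = 64.185550 mm/rad

s = 30.4879, ds/dθ = 64.1855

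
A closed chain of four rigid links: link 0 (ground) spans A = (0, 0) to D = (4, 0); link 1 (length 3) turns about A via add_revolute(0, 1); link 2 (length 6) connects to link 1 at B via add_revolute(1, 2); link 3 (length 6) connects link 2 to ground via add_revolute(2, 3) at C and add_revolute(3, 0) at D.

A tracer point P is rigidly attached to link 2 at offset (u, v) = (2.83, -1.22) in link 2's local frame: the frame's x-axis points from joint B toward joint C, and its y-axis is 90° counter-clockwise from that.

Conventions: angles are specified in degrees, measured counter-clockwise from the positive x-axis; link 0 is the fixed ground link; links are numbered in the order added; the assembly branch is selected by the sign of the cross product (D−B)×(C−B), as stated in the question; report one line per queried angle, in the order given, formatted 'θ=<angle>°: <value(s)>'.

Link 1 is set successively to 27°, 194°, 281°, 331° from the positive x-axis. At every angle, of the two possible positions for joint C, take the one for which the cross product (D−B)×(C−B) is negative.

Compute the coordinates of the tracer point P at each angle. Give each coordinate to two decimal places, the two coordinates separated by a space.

A=(0,0), D=(4.00,0)
θ=27°: B = A + 3.00·(cos27°, sin27°) = (2.6730, 1.3620)
θ=27°: |BD| = 1.9015
θ=27°: circle(B,6.00) ∩ circle(D,6.00): a=0.9508, h=5.9242
θ=27°:   candidates: C₊=(7.5797,4.8152) cross=11.265; C₋=(-0.9067,-3.4532) cross=-11.265
θ=27°:   branch - wants cross < 0 → take C=(-0.9067,-3.4532) (cross=-11.265)
θ=27°: ex = (C−B)/|BC| = (-0.5966,-0.8025); ey = (0.8025,-0.5966)
θ=27°: P = B + 2.83·ex + -1.22·ey = (0.0055,-0.1813)
θ=194°: B = A + 3.00·(cos194°, sin194°) = (-2.9109, -0.7258)
θ=194°: |BD| = 6.9489
θ=194°: circle(B,6.00) ∩ circle(D,6.00): a=3.4744, h=4.8916
θ=194°:   candidates: C₊=(0.0337,4.5020) cross=33.992; C₋=(1.0555,-5.2278) cross=-33.992
θ=194°:   branch - wants cross < 0 → take C=(1.0555,-5.2278) (cross=-33.992)
θ=194°: ex = (C−B)/|BC| = (0.6611,-0.7503); ey = (0.7503,0.6611)
θ=194°: P = B + 2.83·ex + -1.22·ey = (-1.9555,-3.6557)
θ=281°: B = A + 3.00·(cos281°, sin281°) = (0.5724, -2.9449)
θ=281°: |BD| = 4.5189
θ=281°: circle(B,6.00) ∩ circle(D,6.00): a=2.2595, h=5.5583
θ=281°:   candidates: C₊=(-1.3360,2.7435) cross=25.118; C₋=(5.9085,-5.6884) cross=-25.118
θ=281°:   branch - wants cross < 0 → take C=(5.9085,-5.6884) (cross=-25.118)
θ=281°: ex = (C−B)/|BC| = (0.8893,-0.4573); ey = (0.4573,0.8893)
θ=281°: P = B + 2.83·ex + -1.22·ey = (2.5314,-5.3239)
θ=331°: B = A + 3.00·(cos331°, sin331°) = (2.6239, -1.4544)
θ=331°: |BD| = 2.0023
θ=331°: circle(B,6.00) ∩ circle(D,6.00): a=1.0011, h=5.9159
θ=331°:   candidates: C₊=(-0.9853,3.3387) cross=11.845; C₋=(7.6091,-4.7931) cross=-11.845
θ=331°:   branch - wants cross < 0 → take C=(7.6091,-4.7931) (cross=-11.845)
θ=331°: ex = (C−B)/|BC| = (0.8309,-0.5564); ey = (0.5564,0.8309)
θ=331°: P = B + 2.83·ex + -1.22·ey = (4.2964,-4.0429)

θ=27°: 0.01 -0.18
θ=194°: -1.96 -3.66
θ=281°: 2.53 -5.32
θ=331°: 4.30 -4.04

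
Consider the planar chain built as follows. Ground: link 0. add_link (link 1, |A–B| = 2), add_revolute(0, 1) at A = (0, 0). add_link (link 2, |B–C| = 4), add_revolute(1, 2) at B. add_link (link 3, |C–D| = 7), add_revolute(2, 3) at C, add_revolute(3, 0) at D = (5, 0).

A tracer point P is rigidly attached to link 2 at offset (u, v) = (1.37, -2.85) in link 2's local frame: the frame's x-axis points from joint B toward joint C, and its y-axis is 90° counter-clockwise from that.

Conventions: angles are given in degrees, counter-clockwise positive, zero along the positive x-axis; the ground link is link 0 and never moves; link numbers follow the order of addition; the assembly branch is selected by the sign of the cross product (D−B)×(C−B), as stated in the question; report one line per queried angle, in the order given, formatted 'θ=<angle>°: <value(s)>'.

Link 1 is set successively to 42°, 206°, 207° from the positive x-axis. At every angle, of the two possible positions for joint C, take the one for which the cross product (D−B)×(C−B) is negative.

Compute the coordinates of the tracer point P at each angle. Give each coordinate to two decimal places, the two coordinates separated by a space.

A=(0,0), D=(5.00,0)
θ=42°: B = A + 2.00·(cos42°, sin42°) = (1.4863, 1.3383)
θ=42°: |BD| = 3.7599
θ=42°: circle(B,4.00) ∩ circle(D,7.00): a=-2.5084, h=3.1157
θ=42°:   candidates: C₊=(0.2511,5.1428) cross=11.715; C₋=(-1.9668,-0.6806) cross=-11.715
θ=42°:   branch - wants cross < 0 → take C=(-1.9668,-0.6806) (cross=-11.715)
θ=42°: ex = (C−B)/|BC| = (-0.8633,-0.5047); ey = (0.5047,-0.8633)
θ=42°: P = B + 1.37·ex + -2.85·ey = (-1.1349,3.1071)
θ=206°: B = A + 2.00·(cos206°, sin206°) = (-1.7976, -0.8767)
θ=206°: |BD| = 6.8539
θ=206°: circle(B,4.00) ∩ circle(D,7.00): a=1.0196, h=3.8679
θ=206°:   candidates: C₊=(-1.2812,3.0898) cross=26.510; C₋=(-0.2916,-4.5824) cross=-26.510
θ=206°:   branch - wants cross < 0 → take C=(-0.2916,-4.5824) (cross=-26.510)
θ=206°: ex = (C−B)/|BC| = (0.3765,-0.9264); ey = (0.9264,0.3765)
θ=206°: P = B + 1.37·ex + -2.85·ey = (-3.9221,-3.2189)
θ=207°: B = A + 2.00·(cos207°, sin207°) = (-1.7820, -0.9080)
θ=207°: |BD| = 6.8425
θ=207°: circle(B,4.00) ∩ circle(D,7.00): a=1.0099, h=3.8704
θ=207°:   candidates: C₊=(-1.2947,3.0622) cross=26.483; C₋=(-0.2675,-4.6102) cross=-26.483
θ=207°:   branch - wants cross < 0 → take C=(-0.2675,-4.6102) (cross=-26.483)
θ=207°: ex = (C−B)/|BC| = (0.3786,-0.9255); ey = (0.9255,0.3786)
θ=207°: P = B + 1.37·ex + -2.85·ey = (-3.9011,-3.2551)

θ=42°: -1.13 3.11
θ=206°: -3.92 -3.22
θ=207°: -3.90 -3.26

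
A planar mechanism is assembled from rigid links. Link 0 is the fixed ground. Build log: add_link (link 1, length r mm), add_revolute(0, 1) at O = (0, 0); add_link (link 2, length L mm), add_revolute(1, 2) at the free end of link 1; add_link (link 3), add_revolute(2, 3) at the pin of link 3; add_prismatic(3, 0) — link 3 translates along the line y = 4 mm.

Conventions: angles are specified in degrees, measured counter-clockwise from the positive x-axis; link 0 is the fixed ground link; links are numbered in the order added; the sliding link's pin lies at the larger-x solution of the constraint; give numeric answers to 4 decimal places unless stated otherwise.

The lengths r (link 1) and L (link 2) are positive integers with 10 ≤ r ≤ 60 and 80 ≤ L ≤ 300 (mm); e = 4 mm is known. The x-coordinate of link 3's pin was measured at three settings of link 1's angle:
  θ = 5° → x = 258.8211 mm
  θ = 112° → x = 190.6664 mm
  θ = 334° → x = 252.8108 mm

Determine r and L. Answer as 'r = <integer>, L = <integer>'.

constraint per measurement: (x − r cos θ)² + (r sin θ − e)² = L²
subtracting the θ₁ and θ₂ equations cancels the r² and L² terms:
r = (x₁² − x₂²) / (2[(x₁cos θ₁ + e sin θ₁) − (x₂cos θ₂ + e sin θ₂)]) = 47.0000 → r = 47
L² = (x₁ − r cos θ₁)² + (r sin θ₁ − e)² = 44943.9877 → L = 212.0000 → L = 212
check at θ₃=334°: x = 252.8108 (printed 252.8108) ✓

r = 47, L = 212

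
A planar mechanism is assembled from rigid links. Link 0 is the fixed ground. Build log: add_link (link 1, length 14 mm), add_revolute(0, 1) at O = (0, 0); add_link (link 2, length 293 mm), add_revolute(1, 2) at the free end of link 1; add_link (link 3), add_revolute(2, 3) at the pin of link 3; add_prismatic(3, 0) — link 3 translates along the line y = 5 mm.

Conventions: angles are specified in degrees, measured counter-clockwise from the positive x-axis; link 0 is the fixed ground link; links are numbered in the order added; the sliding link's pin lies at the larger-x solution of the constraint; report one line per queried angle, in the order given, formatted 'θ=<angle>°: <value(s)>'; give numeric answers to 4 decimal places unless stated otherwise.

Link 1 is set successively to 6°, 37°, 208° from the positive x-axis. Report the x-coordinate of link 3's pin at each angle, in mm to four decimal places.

geometry: r = 14 mm, L = 293 mm, e = 5 mm
θ=6°: crank pin P = (r cos θ, r sin θ) = (13.923307, 1.463398)
θ=6°: h = r sin θ − e = 1.463398 − 5 = -3.536602
θ=6°: x = r cos θ + √(L² − h²) = 13.923307 + 292.978655 = 306.901962
θ=37°: crank pin P = (r cos θ, r sin θ) = (11.180897, 8.425410)
θ=37°: h = r sin θ − e = 8.425410 − 5 = 3.425410
θ=37°: x = r cos θ + √(L² − h²) = 11.180897 + 292.979976 = 304.160874
θ=208°: crank pin P = (r cos θ, r sin θ) = (-12.361266, -6.572602)
θ=208°: h = r sin θ − e = -6.572602 − 5 = -11.572602
θ=208°: x = r cos θ + √(L² − h²) = -12.361266 + 292.771370 = 280.410103

θ=6°: 306.9020
θ=37°: 304.1609
θ=208°: 280.4101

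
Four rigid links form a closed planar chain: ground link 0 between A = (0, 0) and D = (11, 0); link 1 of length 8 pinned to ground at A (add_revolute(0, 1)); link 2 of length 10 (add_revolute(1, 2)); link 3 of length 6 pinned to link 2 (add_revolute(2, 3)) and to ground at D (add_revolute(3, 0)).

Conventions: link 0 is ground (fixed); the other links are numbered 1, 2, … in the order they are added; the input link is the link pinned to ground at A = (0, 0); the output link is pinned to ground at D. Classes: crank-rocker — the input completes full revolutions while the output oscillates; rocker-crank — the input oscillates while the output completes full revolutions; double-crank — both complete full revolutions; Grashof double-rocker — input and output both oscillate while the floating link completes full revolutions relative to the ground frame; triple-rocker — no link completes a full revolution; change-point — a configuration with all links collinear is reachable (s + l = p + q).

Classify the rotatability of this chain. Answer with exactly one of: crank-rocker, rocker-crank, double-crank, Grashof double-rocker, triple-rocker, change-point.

lengths: ground=11, input=8, coupler=10, output=6
sorted: s=6 (shortest), l=11 (longest), p+q=18
s + l = 17 vs p + q = 18
s + l < p + q (Grashof) with shortest = output link → rocker-crank

rocker-crank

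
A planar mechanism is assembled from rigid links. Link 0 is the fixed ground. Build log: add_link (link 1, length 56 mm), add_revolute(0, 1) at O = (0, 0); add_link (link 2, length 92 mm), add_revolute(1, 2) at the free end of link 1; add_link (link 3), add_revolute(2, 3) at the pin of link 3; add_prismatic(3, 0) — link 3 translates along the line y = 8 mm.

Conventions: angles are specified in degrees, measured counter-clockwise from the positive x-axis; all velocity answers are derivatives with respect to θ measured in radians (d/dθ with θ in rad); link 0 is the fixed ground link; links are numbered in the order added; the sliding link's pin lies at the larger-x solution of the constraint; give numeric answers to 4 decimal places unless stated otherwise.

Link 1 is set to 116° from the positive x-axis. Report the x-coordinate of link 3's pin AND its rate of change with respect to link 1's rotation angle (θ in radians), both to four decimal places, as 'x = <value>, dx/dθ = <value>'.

geometry: r = 56 mm, L = 92 mm, e = 8 mm
crank pin P = (r cos θ, r sin θ) = (-24.548784, 50.332467)
h = r sin θ − e = 50.332467 − 8 = 42.332467
x = r cos θ + √(L² − h²) = -24.548784 + 81.682080 = 57.133296
dx/dθ = −r sin θ − h·r cos θ/√(L² − h²) (θ in radians; h = 42.332467) = -37.609840

x = 57.1333, dx/dθ = -37.6098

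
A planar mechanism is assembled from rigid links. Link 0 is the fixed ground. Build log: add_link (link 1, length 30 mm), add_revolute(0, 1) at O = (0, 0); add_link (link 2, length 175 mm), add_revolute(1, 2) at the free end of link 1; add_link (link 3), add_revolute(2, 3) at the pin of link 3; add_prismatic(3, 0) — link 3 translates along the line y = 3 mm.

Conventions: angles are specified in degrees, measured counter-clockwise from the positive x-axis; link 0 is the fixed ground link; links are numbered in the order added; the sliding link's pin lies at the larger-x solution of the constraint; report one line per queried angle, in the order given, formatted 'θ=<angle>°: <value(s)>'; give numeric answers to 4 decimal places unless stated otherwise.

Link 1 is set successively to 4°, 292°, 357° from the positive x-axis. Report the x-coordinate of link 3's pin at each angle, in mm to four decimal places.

geometry: r = 30 mm, L = 175 mm, e = 3 mm
θ=4°: crank pin P = (r cos θ, r sin θ) = (29.926922, 2.092694)
θ=4°: h = r sin θ − e = 2.092694 − 3 = -0.907306
θ=4°: x = r cos θ + √(L² − h²) = 29.926922 + 174.997648 = 204.924569
θ=292°: crank pin P = (r cos θ, r sin θ) = (11.238198, -27.815516)
θ=292°: h = r sin θ − e = -27.815516 − 3 = -30.815516
θ=292°: x = r cos θ + √(L² − h²) = 11.238198 + 172.265504 = 183.503702
θ=357°: crank pin P = (r cos θ, r sin θ) = (29.958886, -1.570079)
θ=357°: h = r sin θ − e = -1.570079 − 3 = -4.570079
θ=357°: x = r cos θ + √(L² − h²) = 29.958886 + 174.940317 = 204.899203

θ=4°: 204.9246
θ=292°: 183.5037
θ=357°: 204.8992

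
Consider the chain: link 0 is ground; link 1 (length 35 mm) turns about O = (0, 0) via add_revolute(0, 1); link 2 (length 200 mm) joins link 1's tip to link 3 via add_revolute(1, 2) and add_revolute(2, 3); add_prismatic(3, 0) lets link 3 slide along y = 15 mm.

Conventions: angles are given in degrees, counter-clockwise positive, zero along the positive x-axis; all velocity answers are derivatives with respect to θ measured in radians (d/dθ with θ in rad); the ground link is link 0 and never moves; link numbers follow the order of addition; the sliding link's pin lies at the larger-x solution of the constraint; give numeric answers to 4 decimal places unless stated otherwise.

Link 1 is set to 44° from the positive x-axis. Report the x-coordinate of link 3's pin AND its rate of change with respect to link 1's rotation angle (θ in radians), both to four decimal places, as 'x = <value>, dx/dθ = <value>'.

geometry: r = 35 mm, L = 200 mm, e = 15 mm
crank pin P = (r cos θ, r sin θ) = (25.176893, 24.313043)
h = r sin θ − e = 24.313043 − 15 = 9.313043
x = r cos θ + √(L² − h²) = 25.176893 + 199.783050 = 224.959943
dx/dθ = −r sin θ − h·r cos θ/√(L² − h²) (θ in radians; h = 9.313043) = -25.486684

x = 224.9599, dx/dθ = -25.4867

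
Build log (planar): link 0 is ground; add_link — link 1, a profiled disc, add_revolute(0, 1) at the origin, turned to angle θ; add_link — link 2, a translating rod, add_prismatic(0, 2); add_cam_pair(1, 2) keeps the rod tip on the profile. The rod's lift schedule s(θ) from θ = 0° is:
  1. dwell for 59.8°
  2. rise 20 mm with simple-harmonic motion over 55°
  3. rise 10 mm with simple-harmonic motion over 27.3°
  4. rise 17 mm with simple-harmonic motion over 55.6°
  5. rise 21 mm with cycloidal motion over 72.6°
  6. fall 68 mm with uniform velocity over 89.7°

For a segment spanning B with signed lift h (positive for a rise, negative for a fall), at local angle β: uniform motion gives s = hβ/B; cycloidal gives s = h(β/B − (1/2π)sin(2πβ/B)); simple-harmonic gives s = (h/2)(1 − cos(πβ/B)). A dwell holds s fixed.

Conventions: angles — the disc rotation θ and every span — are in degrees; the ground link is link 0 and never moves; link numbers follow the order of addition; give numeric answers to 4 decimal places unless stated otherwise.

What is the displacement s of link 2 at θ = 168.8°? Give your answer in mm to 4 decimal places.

seg 1 [0°–59.8°] dwell: s stays 0.0000
seg 2 [59.8°–114.8°] simple-harmonic, h=20: full span → s += 20 → s = 20.0000
seg 3 [114.8°–142.1°] simple-harmonic, h=10: full span → s += 10 → s = 30.0000
seg 4 [142.1°–197.7°] simple-harmonic, h=17: θ=168.8° here. β=26.7, B=55.6. 17/2·(1 − cos(π·0.4802)) = 7.9720 → s = 37.9720

37.9720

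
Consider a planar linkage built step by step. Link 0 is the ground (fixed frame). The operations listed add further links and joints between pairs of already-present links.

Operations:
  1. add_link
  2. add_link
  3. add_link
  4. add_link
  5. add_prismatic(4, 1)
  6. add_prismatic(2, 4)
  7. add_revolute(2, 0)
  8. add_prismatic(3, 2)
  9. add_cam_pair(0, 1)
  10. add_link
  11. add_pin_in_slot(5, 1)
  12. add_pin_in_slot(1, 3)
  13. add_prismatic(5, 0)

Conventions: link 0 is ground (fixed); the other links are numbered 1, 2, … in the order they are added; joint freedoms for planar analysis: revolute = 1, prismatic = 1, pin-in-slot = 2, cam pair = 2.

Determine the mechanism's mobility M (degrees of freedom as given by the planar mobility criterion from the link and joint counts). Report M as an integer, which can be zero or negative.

link 0 = ground. State L|J1|J2 = 1|0|0
+link1  2|0|0
+link2  3|0|0
+link3  4|0|0
+link4  5|0|0
P(4,1) f=1→J1  5|1|0
P(2,4) f=1→J1  5|2|0
R(2,0) f=1→J1  5|3|0
P(3,2) f=1→J1  5|4|0
C(0,1) f=2→J2  5|4|1
+link5  6|4|1
PS(5,1) f=2→J2  6|4|2
PS(1,3) f=2→J2  6|4|3
P(5,0) f=1→J1  6|5|3
M = 3(6−1)−2·5−3 = 15−10−3 = 2

M = 2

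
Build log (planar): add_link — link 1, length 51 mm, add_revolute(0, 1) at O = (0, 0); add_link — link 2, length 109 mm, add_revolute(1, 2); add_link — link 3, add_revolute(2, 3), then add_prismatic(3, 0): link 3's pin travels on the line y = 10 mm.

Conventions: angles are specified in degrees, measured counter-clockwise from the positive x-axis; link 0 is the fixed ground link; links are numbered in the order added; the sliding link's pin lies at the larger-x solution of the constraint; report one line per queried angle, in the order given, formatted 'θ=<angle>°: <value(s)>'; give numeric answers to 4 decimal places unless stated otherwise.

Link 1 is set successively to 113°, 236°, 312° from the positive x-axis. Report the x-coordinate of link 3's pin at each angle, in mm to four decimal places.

geometry: r = 51 mm, L = 109 mm, e = 10 mm
θ=113°: crank pin P = (r cos θ, r sin θ) = (-19.927288, 46.945748)
θ=113°: h = r sin θ − e = 46.945748 − 10 = 36.945748
θ=113°: x = r cos θ + √(L² − h²) = -19.927288 + 102.547607 = 82.620320
θ=236°: crank pin P = (r cos θ, r sin θ) = (-28.518838, -42.280916)
θ=236°: h = r sin θ − e = -42.280916 − 10 = -52.280916
θ=236°: x = r cos θ + √(L² − h²) = -28.518838 + 95.643640 = 67.124802
θ=312°: crank pin P = (r cos θ, r sin θ) = (34.125661, -37.900386)
θ=312°: h = r sin θ − e = -37.900386 − 10 = -47.900386
θ=312°: x = r cos θ + √(L² − h²) = 34.125661 + 97.910944 = 132.036605

θ=113°: 82.6203
θ=236°: 67.1248
θ=312°: 132.0366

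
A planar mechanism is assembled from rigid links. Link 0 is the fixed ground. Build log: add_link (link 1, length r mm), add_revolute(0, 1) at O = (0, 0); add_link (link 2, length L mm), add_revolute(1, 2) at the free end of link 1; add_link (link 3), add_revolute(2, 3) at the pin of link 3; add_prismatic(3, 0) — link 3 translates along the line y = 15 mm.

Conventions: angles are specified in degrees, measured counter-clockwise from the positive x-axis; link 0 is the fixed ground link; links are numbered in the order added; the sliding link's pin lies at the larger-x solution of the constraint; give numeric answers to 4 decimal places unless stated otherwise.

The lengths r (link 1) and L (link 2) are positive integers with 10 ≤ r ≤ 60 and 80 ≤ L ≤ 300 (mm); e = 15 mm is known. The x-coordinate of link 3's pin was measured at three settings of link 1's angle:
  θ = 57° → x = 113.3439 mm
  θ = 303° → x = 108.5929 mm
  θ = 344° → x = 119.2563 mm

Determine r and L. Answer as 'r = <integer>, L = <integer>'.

constraint per measurement: (x − r cos θ)² + (r sin θ − e)² = L²
subtracting the θ₁ and θ₂ equations cancels the r² and L² terms:
r = (x₁² − x₂²) / (2[(x₁cos θ₁ + e sin θ₁) − (x₂cos θ₂ + e sin θ₂)]) = 19.0002 → r = 19
L² = (x₁ − r cos θ₁)² + (r sin θ₁ − e)² = 10609.0000 → L = 103.0000 → L = 103
check at θ₃=344°: x = 119.2563 (printed 119.2563) ✓

r = 19, L = 103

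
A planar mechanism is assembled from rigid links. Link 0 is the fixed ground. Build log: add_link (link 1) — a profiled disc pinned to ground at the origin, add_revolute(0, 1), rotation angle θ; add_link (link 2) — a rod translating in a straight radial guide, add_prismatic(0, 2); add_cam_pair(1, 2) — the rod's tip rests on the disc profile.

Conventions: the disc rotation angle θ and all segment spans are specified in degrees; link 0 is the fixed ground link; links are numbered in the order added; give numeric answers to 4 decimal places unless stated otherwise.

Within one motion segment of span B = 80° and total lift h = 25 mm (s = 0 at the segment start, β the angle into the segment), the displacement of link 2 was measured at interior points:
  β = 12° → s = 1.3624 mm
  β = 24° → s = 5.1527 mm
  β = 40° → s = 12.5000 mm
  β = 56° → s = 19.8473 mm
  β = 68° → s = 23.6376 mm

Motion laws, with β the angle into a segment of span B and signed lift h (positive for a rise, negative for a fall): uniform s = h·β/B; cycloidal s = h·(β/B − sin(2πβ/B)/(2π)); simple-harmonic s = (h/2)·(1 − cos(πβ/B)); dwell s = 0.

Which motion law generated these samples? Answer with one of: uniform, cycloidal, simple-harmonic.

candidates at β/B = r: uniform s = h·r (linear in β); cycloidal s = h·(r − sin(2πr)/(2π)); simple-harmonic s = (h/2)(1 − cos(πr))
β=12°: printed 1.3624 | uniform 3.7500, cycloidal 0.5310, simple-harmonic 1.3624
β=24°: printed 5.1527 | uniform 7.5000, cycloidal 3.7159, simple-harmonic 5.1527
β=40°: printed 12.5000 | uniform 12.5000, cycloidal 12.5000, simple-harmonic 12.5000
β=56°: printed 19.8473 | uniform 17.5000, cycloidal 21.2841, simple-harmonic 19.8473
β=68°: printed 23.6376 | uniform 21.2500, cycloidal 24.4690, simple-harmonic 23.6376
only one law matches every sample → simple-harmonic

simple-harmonic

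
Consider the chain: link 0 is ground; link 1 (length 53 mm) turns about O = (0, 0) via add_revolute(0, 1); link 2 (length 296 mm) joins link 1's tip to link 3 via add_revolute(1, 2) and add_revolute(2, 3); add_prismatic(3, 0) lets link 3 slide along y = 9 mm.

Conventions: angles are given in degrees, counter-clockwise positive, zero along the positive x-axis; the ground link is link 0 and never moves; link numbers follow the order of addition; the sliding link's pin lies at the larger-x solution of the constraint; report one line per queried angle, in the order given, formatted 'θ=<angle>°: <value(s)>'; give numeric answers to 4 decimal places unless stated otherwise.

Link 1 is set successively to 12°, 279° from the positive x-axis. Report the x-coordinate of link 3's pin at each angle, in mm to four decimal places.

geometry: r = 53 mm, L = 296 mm, e = 9 mm
θ=12°: crank pin P = (r cos θ, r sin θ) = (51.841823, 11.019320)
θ=12°: h = r sin θ − e = 11.019320 − 9 = 2.019320
θ=12°: x = r cos θ + √(L² − h²) = 51.841823 + 295.993112 = 347.834935
θ=279°: crank pin P = (r cos θ, r sin θ) = (8.291027, -52.347482)
θ=279°: h = r sin θ − e = -52.347482 − 9 = -61.347482
θ=279°: x = r cos θ + √(L² − h²) = 8.291027 + 289.572938 = 297.863965

θ=12°: 347.8349
θ=279°: 297.8640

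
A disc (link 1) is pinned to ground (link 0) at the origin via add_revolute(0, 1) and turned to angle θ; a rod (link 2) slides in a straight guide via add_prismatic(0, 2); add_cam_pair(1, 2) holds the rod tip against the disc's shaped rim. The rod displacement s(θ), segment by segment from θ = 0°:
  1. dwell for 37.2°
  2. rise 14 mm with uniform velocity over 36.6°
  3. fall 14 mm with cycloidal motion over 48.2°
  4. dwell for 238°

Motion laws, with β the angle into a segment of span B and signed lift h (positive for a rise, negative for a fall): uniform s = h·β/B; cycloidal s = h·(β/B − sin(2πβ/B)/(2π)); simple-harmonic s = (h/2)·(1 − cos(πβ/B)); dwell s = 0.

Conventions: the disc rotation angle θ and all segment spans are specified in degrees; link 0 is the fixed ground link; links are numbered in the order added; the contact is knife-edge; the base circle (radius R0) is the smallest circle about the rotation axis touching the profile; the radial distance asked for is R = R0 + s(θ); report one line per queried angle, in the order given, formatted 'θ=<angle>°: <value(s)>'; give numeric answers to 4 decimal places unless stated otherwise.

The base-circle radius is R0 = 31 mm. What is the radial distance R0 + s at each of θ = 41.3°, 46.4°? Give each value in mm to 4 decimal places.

segment 1 (0° to 37.2°, dwell): s unchanged at 0.0000
θ = 41.3° falls in segment 2 (37.2° to 73.8°, uniform, h = 14): β = 41.3 − 37.2 = 4.1°, B = 36.6°; Δs = 14·4.1/36.6 = 1.5683; s = 0.0000 + 1.5683 = 1.5683
θ = 46.4° falls in segment 2 (37.2° to 73.8°, uniform, h = 14): β = 46.4 − 37.2 = 9.2°, B = 36.6°; Δs = 14·9.2/36.6 = 3.5191; s = 0.0000 + 3.5191 = 3.5191
θ=41.3°: R = R0 + s = 31 + 1.5683 = 32.5683
θ=46.4°: R = R0 + s = 31 + 3.5191 = 34.5191

θ=41.3°: 32.5683
θ=46.4°: 34.5191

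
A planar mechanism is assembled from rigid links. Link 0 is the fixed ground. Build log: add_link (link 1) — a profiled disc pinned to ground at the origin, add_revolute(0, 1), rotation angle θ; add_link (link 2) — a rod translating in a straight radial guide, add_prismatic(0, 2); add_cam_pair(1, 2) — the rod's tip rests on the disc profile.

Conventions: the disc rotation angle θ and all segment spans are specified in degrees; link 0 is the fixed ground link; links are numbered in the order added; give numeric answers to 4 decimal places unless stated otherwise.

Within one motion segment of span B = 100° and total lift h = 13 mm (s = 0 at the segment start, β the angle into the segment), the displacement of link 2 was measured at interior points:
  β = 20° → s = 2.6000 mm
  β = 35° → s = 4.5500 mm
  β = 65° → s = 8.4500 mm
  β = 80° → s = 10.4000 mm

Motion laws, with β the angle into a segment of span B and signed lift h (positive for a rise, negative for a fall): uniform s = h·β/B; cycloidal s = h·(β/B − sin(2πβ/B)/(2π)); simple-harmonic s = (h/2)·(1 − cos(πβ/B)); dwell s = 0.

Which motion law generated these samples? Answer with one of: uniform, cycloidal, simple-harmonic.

candidates at β/B = r: uniform s = h·r (linear in β); cycloidal s = h·(r − sin(2πr)/(2π)); simple-harmonic s = (h/2)(1 − cos(πr))
β=20°: printed 2.6000 | uniform 2.6000, cycloidal 0.6323, simple-harmonic 1.2414
β=35°: printed 4.5500 | uniform 4.5500, cycloidal 2.8761, simple-harmonic 3.5491
β=65°: printed 8.4500 | uniform 8.4500, cycloidal 10.1239, simple-harmonic 9.4509
β=80°: printed 10.4000 | uniform 10.4000, cycloidal 12.3677, simple-harmonic 11.7586
only one law matches every sample → uniform

uniform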